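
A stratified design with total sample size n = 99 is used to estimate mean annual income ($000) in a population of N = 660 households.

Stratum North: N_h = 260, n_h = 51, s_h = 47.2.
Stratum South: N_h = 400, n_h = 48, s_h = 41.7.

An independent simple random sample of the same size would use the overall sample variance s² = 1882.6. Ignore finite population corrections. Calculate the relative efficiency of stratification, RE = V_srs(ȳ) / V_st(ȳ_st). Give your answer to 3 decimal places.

V̂(ȳ_st) = Σ W_h² s_h²/n_h, with W_h = N_h/N and N = 660:
  stratum North: (260/660)²·47.2²/51 = 6.77911
  stratum South: (400/660)²·41.7²/48 = 13.3065
V_st = 20.0856
V_srs = s²/n = 1882.6/99 = 19.0162
Relative efficiency = V_srs / V_st = 19.0162/20.0856 = 0.9468

RE ≈ 0.947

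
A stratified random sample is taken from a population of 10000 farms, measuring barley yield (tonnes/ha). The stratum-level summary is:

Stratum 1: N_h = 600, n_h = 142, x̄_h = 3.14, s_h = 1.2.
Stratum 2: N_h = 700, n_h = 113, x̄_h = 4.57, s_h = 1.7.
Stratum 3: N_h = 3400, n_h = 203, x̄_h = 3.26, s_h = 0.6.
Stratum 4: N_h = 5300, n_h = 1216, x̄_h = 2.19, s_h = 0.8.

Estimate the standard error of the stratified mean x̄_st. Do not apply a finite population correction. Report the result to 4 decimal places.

SE(x̄_st) ≈ 0.0227

V̂(x̄_st) = Σ W_h² s_h²/n_h, with W_h = N_h/N and N = 10000:
  stratum 1: (600/10000)²·1.2²/142 = 3.6507e-05
  stratum 2: (700/10000)²·1.7²/113 = 0.000125319
  stratum 3: (3400/10000)²·0.6²/203 = 0.000205005
  stratum 4: (5300/10000)²·0.8²/1216 = 0.000147842
V̂(x̄_st) = 0.000514673
SE(x̄_st) = √0.000514673 = 0.0226864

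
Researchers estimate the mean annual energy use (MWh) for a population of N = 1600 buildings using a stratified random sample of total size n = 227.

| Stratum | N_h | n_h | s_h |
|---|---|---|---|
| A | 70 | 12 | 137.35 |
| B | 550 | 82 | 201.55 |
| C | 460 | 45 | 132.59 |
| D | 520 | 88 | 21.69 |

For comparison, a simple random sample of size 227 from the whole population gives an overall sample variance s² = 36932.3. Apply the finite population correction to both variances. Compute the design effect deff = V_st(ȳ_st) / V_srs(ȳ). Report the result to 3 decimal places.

deff ≈ 0.587

V̂(ȳ_st) = Σ W_h² (1 − n_h/N_h) s_h²/n_h, with W_h = N_h/N and N = 1600:
  stratum A: (70/1600)²·(1 − 12/70)·137.35²/12 = 2.49323
  stratum B: (550/1600)²·(1 − 82/550)·201.55²/82 = 49.8104
  stratum C: (460/1600)²·(1 − 45/460)·132.59²/45 = 29.1323
  stratum D: (520/1600)²·(1 − 88/520)·21.69²/88 = 0.46912
V_st = 81.9051
V_srs = (1 − 227/1600)·36932.3/227 = 139.615
deff = V_st / V_srs = 81.9051/139.615 = 0.5867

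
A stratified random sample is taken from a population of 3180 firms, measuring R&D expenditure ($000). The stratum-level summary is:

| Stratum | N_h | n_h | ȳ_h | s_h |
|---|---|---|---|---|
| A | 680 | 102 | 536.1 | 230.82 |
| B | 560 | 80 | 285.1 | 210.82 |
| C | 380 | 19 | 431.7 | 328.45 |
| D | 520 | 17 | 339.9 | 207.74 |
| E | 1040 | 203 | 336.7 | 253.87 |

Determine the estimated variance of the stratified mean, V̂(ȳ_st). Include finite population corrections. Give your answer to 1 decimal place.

V̂(ȳ_st) ≈ 205.1

V̂(ȳ_st) = Σ W_h² (1 − n_h/N_h) s_h²/n_h, with W_h = N_h/N and N = 3180:
  stratum A: (680/3180)²·(1 − 102/680)·230.82²/102 = 20.3016
  stratum B: (560/3180)²·(1 − 80/560)·210.82²/80 = 14.7676
  stratum C: (380/3180)²·(1 − 19/380)·328.45²/19 = 77.0232
  stratum D: (520/3180)²·(1 − 17/520)·207.74²/17 = 65.6611
  stratum E: (1040/3180)²·(1 − 203/1040)·253.87²/203 = 27.3295
V̂(ȳ_st) = 205.083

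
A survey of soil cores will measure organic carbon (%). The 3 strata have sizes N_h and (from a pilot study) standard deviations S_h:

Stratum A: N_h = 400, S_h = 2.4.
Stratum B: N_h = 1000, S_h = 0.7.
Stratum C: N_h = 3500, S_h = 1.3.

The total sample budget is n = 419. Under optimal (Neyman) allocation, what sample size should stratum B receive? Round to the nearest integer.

47

Neyman allocation: n_h = n · N_h S_h / Σ N_i S_i, with n = 419.
  stratum A: N_h·S_h = 400·2.4 = 960.00
  stratum B: N_h·S_h = 1000·0.7 = 700.00
  stratum C: N_h·S_h = 3500·1.3 = 4550.00
Σ N_h S_h = 6210.00
n for stratum B = 419·700.00/6210.00 = 47.230 → 47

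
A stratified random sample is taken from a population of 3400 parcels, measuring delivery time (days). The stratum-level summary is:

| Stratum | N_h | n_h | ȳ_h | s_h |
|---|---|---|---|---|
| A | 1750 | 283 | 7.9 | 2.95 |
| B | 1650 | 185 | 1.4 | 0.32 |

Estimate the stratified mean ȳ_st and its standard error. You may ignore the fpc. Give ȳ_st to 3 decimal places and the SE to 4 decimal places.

ȳ_st ≈ 4.746, SE ≈ 0.0910

ȳ_st = Σ W_h ȳ_h = (1750·7.9 + 1650·1.4)/3400 = 4.74559
V̂(ȳ_st) = Σ W_h² s_h²/n_h, with W_h = N_h/N and N = 3400:
  stratum A: (1750/3400)²·2.95²/283 = 0.00814659
  stratum B: (1650/3400)²·0.32²/185 = 0.000130358
V̂(ȳ_st) = 0.00827695
SE(ȳ_st) = √0.00827695 = 0.0909777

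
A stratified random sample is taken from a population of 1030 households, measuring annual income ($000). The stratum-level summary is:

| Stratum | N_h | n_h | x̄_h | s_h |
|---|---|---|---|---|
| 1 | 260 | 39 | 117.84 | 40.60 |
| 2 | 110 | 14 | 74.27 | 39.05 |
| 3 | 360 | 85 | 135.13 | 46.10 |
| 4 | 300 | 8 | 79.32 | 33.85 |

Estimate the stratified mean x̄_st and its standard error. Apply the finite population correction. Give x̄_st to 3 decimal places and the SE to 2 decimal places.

x̄_st ≈ 108.011, SE ≈ 4.19

x̄_st = Σ W_h x̄_h = (260·117.84 + 110·74.27 + 360·135.13 + 300·79.32)/1030 = 108.01058
V̂(x̄_st) = Σ W_h² (1 − n_h/N_h) s_h²/n_h, with W_h = N_h/N and N = 1030:
  stratum 1: (260/1030)²·(1 − 39/260)·40.60²/39 = 2.28917
  stratum 2: (110/1030)²·(1 − 14/110)·39.05²/14 = 1.08419
  stratum 3: (360/1030)²·(1 − 85/360)·46.10²/85 = 2.33316
  stratum 4: (300/1030)²·(1 − 8/300)·33.85²/8 = 11.8265
V̂(x̄_st) = 17.533
SE(x̄_st) = √17.533 = 4.18725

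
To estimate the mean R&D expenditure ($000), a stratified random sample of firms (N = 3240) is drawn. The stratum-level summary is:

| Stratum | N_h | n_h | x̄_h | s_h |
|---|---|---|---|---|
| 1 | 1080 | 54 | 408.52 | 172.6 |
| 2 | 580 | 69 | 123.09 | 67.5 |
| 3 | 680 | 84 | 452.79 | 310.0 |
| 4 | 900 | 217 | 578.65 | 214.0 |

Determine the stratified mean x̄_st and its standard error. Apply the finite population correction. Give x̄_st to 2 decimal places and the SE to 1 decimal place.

x̄_st ≈ 413.97, SE ≈ 10.8

x̄_st = Σ W_h x̄_h = (1080·408.52 + 580·123.09 + 680·452.79 + 900·578.65)/3240 = 413.97407
V̂(x̄_st) = Σ W_h² (1 − n_h/N_h) s_h²/n_h, with W_h = N_h/N and N = 3240:
  stratum 1: (1080/3240)²·(1 − 54/1080)·172.6²/54 = 58.233
  stratum 2: (580/3240)²·(1 − 69/580)·67.5²/69 = 1.86431
  stratum 3: (680/3240)²·(1 − 84/680)·310.0²/84 = 44.1682
  stratum 4: (900/3240)²·(1 − 217/900)·214.0²/217 = 12.3578
V̂(x̄_st) = 116.623
SE(x̄_st) = √116.623 = 10.7992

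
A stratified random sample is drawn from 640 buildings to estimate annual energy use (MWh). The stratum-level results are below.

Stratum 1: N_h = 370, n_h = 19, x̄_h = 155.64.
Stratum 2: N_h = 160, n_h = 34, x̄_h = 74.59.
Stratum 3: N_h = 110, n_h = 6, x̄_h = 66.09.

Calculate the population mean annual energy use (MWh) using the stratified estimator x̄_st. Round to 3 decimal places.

x̄_st ≈ 119.986

N = Σ N_h = 640. Stratum weights W_h = N_h/N.
x̄_st = (370·155.64 + 160·74.59 + 110·66.09) / 640 = 119.98609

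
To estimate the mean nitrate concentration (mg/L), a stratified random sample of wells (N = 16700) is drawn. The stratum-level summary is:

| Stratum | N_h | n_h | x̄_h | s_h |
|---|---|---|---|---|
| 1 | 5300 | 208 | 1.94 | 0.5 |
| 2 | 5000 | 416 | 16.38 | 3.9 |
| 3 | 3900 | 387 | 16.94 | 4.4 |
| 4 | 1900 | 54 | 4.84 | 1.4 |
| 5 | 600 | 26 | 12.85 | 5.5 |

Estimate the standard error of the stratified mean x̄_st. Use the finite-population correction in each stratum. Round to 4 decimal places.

SE(x̄_st) ≈ 0.0864

V̂(x̄_st) = Σ W_h² (1 − n_h/N_h) s_h²/n_h, with W_h = N_h/N and N = 16700:
  stratum 1: (5300/16700)²·(1 − 208/5300)·0.5²/208 = 0.000116308
  stratum 2: (5000/16700)²·(1 − 416/5000)·3.9²/416 = 0.00300481
  stratum 3: (3900/16700)²·(1 − 387/3900)·4.4²/387 = 0.00245756
  stratum 4: (1900/16700)²·(1 − 54/1900)·1.4²/54 = 0.000456473
  stratum 5: (600/16700)²·(1 − 26/600)·5.5²/26 = 0.00143675
V̂(x̄_st) = 0.00747191
SE(x̄_st) = √0.00747191 = 0.0864402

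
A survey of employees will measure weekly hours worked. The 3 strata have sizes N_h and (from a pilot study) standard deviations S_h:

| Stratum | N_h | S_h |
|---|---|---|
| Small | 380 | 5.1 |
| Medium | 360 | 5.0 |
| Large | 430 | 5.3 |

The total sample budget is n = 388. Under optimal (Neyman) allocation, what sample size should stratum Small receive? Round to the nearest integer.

125

Neyman allocation: n_h = n · N_h S_h / Σ N_i S_i, with n = 388.
  stratum Small: N_h·S_h = 380·5.1 = 1938.00
  stratum Medium: N_h·S_h = 360·5.0 = 1800.00
  stratum Large: N_h·S_h = 430·5.3 = 2279.00
Σ N_h S_h = 6017.00
n for stratum Small = 388·1938.00/6017.00 = 124.970 → 125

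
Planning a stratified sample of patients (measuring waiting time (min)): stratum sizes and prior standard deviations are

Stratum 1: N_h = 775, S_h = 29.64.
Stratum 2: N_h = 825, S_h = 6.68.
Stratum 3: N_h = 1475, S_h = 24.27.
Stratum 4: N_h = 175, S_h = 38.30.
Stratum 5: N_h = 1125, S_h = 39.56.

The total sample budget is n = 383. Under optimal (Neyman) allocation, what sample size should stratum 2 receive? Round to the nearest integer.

18

Neyman allocation: n_h = n · N_h S_h / Σ N_i S_i, with n = 383.
  stratum 1: N_h·S_h = 775·29.64 = 22971.00
  stratum 2: N_h·S_h = 825·6.68 = 5511.00
  stratum 3: N_h·S_h = 1475·24.27 = 35798.25
  stratum 4: N_h·S_h = 175·38.30 = 6702.50
  stratum 5: N_h·S_h = 1125·39.56 = 44505.00
Σ N_h S_h = 115487.75
n for stratum 2 = 383·5511.00/115487.75 = 18.277 → 18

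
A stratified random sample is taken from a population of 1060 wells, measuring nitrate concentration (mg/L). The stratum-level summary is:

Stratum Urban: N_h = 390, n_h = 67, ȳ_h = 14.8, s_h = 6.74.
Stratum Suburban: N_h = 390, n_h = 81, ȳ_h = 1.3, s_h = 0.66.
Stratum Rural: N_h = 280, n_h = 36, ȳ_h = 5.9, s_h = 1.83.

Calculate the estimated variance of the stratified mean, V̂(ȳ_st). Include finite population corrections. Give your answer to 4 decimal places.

V̂(ȳ_st) = Σ W_h² (1 − n_h/N_h) s_h²/n_h, with W_h = N_h/N and N = 1060:
  stratum Urban: (390/1060)²·(1 − 67/390)·6.74²/67 = 0.0760152
  stratum Suburban: (390/1060)²·(1 − 81/390)·0.66²/81 = 0.000576785
  stratum Rural: (280/1060)²·(1 − 36/280)·1.83²/36 = 0.00565634
V̂(ȳ_st) = 0.0822483

V̂(ȳ_st) ≈ 0.0822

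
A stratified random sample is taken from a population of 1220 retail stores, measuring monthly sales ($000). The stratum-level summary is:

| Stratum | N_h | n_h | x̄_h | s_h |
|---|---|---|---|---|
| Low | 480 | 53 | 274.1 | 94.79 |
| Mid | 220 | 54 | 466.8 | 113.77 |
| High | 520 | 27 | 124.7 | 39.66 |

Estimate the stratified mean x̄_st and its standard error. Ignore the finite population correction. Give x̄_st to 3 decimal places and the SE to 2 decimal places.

x̄_st = Σ W_h x̄_h = (480·274.1 + 220·466.8 + 520·124.7)/1220 = 245.17049
V̂(x̄_st) = Σ W_h² s_h²/n_h, with W_h = N_h/N and N = 1220:
  stratum Low: (480/1220)²·94.79²/53 = 26.2429
  stratum Mid: (220/1220)²·113.77²/54 = 7.79449
  stratum High: (520/1220)²·39.66²/27 = 10.5835
V̂(x̄_st) = 44.6209
SE(x̄_st) = √44.6209 = 6.67989

x̄_st ≈ 245.170, SE ≈ 6.68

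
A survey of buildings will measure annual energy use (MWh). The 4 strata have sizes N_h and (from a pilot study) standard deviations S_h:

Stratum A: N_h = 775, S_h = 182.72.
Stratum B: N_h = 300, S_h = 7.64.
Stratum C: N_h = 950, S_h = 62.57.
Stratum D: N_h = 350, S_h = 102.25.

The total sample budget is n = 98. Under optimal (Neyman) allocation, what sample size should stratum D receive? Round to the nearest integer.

Neyman allocation: n_h = n · N_h S_h / Σ N_i S_i, with n = 98.
  stratum A: N_h·S_h = 775·182.72 = 141608.00
  stratum B: N_h·S_h = 300·7.64 = 2292.00
  stratum C: N_h·S_h = 950·62.57 = 59441.50
  stratum D: N_h·S_h = 350·102.25 = 35787.50
Σ N_h S_h = 239129.00
n for stratum D = 98·35787.50/239129.00 = 14.666 → 15

15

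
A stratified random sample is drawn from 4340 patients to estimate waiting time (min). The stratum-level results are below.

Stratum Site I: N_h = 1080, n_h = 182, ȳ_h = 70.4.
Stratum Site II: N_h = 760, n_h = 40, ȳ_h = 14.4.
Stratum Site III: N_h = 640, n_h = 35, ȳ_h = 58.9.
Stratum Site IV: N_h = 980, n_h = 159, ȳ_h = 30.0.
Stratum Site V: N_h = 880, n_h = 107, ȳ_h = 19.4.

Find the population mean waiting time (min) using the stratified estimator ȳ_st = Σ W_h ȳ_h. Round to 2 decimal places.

ȳ_st ≈ 39.43

N = Σ N_h = 4340. Stratum weights W_h = N_h/N.
ȳ_st = (1080·70.4 + 760·14.4 + 640·58.9 + 980·30.0 + 880·19.4) / 4340 = 39.4341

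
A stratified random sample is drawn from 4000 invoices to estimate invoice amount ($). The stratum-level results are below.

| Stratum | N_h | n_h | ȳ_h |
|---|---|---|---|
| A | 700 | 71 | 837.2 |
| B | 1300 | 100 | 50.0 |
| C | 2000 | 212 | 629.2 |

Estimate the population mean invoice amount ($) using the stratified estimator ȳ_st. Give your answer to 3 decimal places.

ȳ_st ≈ 477.360

N = Σ N_h = 4000. Stratum weights W_h = N_h/N.
ȳ_st = (700·837.2 + 1300·50.0 + 2000·629.2) / 4000 = 477.36000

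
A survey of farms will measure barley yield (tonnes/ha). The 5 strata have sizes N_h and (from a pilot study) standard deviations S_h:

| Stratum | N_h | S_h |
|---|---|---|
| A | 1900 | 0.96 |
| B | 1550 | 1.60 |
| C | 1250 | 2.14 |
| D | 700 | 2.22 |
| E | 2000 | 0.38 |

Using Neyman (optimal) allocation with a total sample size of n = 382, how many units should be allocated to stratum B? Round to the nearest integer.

102

Neyman allocation: n_h = n · N_h S_h / Σ N_i S_i, with n = 382.
  stratum A: N_h·S_h = 1900·0.96 = 1824.00
  stratum B: N_h·S_h = 1550·1.60 = 2480.00
  stratum C: N_h·S_h = 1250·2.14 = 2675.00
  stratum D: N_h·S_h = 700·2.22 = 1554.00
  stratum E: N_h·S_h = 2000·0.38 = 760.00
Σ N_h S_h = 9293.00
n for stratum B = 382·2480.00/9293.00 = 101.943 → 102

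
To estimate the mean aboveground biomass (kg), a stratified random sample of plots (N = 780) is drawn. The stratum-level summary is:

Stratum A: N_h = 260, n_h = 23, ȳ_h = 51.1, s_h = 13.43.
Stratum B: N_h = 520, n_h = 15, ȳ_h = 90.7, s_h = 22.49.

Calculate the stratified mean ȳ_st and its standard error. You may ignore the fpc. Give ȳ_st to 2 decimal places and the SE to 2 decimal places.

ȳ_st ≈ 77.50, SE ≈ 3.98

ȳ_st = Σ W_h ȳ_h = (260·51.1 + 520·90.7)/780 = 77.50000
V̂(ȳ_st) = Σ W_h² s_h²/n_h, with W_h = N_h/N and N = 780:
  stratum A: (260/780)²·13.43²/23 = 0.871328
  stratum B: (520/780)²·22.49²/15 = 14.9867
V̂(ȳ_st) = 15.858
SE(ȳ_st) = √15.858 = 3.98221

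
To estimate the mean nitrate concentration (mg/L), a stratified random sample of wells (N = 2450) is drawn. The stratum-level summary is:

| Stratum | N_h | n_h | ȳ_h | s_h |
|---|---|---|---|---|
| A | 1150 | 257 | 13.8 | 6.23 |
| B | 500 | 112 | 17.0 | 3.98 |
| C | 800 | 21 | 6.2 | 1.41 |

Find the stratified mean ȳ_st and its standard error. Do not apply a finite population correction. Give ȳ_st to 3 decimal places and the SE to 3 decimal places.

ȳ_st = Σ W_h ȳ_h = (1150·13.8 + 500·17.0 + 800·6.2)/2450 = 11.97143
V̂(ȳ_st) = Σ W_h² s_h²/n_h, with W_h = N_h/N and N = 2450:
  stratum A: (1150/2450)²·6.23²/257 = 0.0332741
  stratum B: (500/2450)²·3.98²/112 = 0.00589055
  stratum C: (800/2450)²·1.41²/21 = 0.0100941
V̂(ȳ_st) = 0.0492587
SE(ȳ_st) = √0.0492587 = 0.221943

ȳ_st ≈ 11.971, SE ≈ 0.222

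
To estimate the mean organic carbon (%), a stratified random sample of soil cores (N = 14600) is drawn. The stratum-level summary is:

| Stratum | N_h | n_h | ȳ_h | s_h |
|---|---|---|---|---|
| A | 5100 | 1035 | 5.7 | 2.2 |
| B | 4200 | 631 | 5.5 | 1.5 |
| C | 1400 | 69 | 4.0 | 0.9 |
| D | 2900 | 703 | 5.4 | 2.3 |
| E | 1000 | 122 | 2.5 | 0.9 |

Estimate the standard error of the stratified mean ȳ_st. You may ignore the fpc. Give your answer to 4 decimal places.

V̂(ȳ_st) = Σ W_h² s_h²/n_h, with W_h = N_h/N and N = 14600:
  stratum A: (5100/14600)²·2.2²/1035 = 0.00057061
  stratum B: (4200/14600)²·1.5²/631 = 0.000295084
  stratum C: (1400/14600)²·0.9²/69 = 0.000107941
  stratum D: (2900/14600)²·2.3²/703 = 0.000296887
  stratum E: (1000/14600)²·0.9²/122 = 3.11472e-05
V̂(ȳ_st) = 0.00130167
SE(ȳ_st) = √0.00130167 = 0.0360787

SE(ȳ_st) ≈ 0.0361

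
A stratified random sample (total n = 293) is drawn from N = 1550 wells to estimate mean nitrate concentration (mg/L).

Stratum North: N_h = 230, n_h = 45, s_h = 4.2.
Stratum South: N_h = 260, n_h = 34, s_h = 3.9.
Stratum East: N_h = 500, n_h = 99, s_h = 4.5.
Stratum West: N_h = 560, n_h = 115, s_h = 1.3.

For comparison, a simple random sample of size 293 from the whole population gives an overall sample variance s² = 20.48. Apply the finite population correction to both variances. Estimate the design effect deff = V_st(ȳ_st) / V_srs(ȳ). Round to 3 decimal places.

V̂(ȳ_st) = Σ W_h² (1 − n_h/N_h) s_h²/n_h, with W_h = N_h/N and N = 1550:
  stratum North: (230/1550)²·(1 − 45/230)·4.2²/45 = 0.0069426
  stratum South: (260/1550)²·(1 − 34/260)·3.9²/34 = 0.0109413
  stratum East: (500/1550)²·(1 − 99/500)·4.5²/99 = 0.0170703
  stratum West: (560/1550)²·(1 − 115/560)·1.3²/115 = 0.00152431
V_st = 0.0364785
V_srs = (1 − 293/1550)·20.48/293 = 0.0566847
deff = V_st / V_srs = 0.0364785/0.0566847 = 0.6435

deff ≈ 0.644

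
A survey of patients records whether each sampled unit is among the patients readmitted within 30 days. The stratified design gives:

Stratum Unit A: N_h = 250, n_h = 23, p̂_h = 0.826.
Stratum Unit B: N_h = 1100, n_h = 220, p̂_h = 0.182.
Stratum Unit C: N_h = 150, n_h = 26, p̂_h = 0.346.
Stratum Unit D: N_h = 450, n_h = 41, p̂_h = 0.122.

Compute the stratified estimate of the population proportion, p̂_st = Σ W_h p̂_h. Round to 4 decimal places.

p̂_st ≈ 0.2633

N = 1950; stratum weights W_h = N_h/N.
p̂_st = Σ W_h p̂_h = (250·0.826 + 1100·0.182 + 150·0.346 + 450·0.122)/1950 = 0.26333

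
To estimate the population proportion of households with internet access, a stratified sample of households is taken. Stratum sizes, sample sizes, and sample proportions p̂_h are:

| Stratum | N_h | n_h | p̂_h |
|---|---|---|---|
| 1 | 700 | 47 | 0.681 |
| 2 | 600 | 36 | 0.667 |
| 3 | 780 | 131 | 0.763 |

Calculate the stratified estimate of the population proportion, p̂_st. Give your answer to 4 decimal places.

N = 2080; stratum weights W_h = N_h/N.
p̂_st = Σ W_h p̂_h = (700·0.681 + 600·0.667 + 780·0.763)/2080 = 0.70771

p̂_st ≈ 0.7077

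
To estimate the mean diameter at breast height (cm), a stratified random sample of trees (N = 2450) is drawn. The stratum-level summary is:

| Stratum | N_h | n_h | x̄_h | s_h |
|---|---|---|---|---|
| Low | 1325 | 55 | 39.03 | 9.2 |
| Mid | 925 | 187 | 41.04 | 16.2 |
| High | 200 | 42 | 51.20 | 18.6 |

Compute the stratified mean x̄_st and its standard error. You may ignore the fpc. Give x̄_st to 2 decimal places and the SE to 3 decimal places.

x̄_st ≈ 40.78, SE ≈ 0.840

x̄_st = Σ W_h x̄_h = (1325·39.03 + 925·41.04 + 200·51.20)/2450 = 40.78235
V̂(x̄_st) = Σ W_h² s_h²/n_h, with W_h = N_h/N and N = 2450:
  stratum Low: (1325/2450)²·9.2²/55 = 0.450104
  stratum Mid: (925/2450)²·16.2²/187 = 0.200051
  stratum High: (200/2450)²·18.6²/42 = 0.0548914
V̂(x̄_st) = 0.705046
SE(x̄_st) = √0.705046 = 0.83967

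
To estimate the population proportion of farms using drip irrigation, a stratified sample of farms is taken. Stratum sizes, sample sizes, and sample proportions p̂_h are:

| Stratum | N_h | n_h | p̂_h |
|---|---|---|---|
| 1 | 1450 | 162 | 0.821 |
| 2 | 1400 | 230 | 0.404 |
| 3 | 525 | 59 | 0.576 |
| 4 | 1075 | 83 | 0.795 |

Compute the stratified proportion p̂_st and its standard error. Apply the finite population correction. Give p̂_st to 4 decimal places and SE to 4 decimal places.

N = 4450; stratum weights W_h = N_h/N.
p̂_st = Σ W_h p̂_h = (1450·0.821 + 1400·0.404 + 525·0.576 + 1075·0.795)/4450 = 0.65462
V̂(p̂_st) = Σ W_h² (1 − n_h/N_h) p̂_h(1−p̂_h)/(n_h−1):
  stratum 1: (1450/4450)²·(1 − 162/1450)·0.821·0.179/161 = 8.60863e-05
  stratum 2: (1400/4450)²·(1 − 230/1400)·0.404·0.596/229 = 8.69733e-05
  stratum 3: (525/4450)²·(1 − 59/525)·0.576·0.424/58 = 5.20218e-05
  stratum 4: (1075/4450)²·(1 − 83/1075)·0.795·0.205/82 = 0.00010703
V̂(p̂_st) = 0.000332112; SE = √V̂ = 0.0182239

p̂_st ≈ 0.6546, SE ≈ 0.0182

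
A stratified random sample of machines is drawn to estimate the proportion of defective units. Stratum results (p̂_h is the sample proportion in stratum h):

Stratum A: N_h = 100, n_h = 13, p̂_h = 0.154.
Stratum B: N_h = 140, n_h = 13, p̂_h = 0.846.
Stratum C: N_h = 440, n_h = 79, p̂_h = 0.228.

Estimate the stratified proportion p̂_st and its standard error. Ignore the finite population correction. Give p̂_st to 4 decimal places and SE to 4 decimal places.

p̂_st ≈ 0.3444, SE ≈ 0.0405

N = 680; stratum weights W_h = N_h/N.
p̂_st = Σ W_h p̂_h = (100·0.154 + 140·0.846 + 440·0.228)/680 = 0.34435
V̂(p̂_st) = Σ W_h² p̂_h(1−p̂_h)/(n_h−1):
  stratum A: (100/680)²·0.154·0.846/12 = 0.000234797
  stratum B: (140/680)²·0.846·0.154/12 = 0.000460202
  stratum C: (440/680)²·0.228·0.772/78 = 0.000944811
V̂(p̂_st) = 0.00163981; SE = √V̂ = 0.0404946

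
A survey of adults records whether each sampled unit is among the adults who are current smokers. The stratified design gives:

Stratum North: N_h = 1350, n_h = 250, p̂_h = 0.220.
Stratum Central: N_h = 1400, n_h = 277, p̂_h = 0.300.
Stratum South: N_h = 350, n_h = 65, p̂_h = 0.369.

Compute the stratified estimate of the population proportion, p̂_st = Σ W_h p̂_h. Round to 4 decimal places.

N = 3100; stratum weights W_h = N_h/N.
p̂_st = Σ W_h p̂_h = (1350·0.220 + 1400·0.300 + 350·0.369)/3100 = 0.27295

p̂_st ≈ 0.2730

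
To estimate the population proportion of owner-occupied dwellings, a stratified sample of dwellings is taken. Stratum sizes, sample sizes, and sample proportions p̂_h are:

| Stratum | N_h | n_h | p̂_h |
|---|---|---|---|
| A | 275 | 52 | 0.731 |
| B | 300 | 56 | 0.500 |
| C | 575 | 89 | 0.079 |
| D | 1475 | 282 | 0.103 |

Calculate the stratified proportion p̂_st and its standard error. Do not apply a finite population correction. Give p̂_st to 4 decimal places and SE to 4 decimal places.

N = 2625; stratum weights W_h = N_h/N.
p̂_st = Σ W_h p̂_h = (275·0.731 + 300·0.500 + 575·0.079 + 1475·0.103)/2625 = 0.20890
V̂(p̂_st) = Σ W_h² p̂_h(1−p̂_h)/(n_h−1):
  stratum A: (275/2625)²·0.731·0.269/51 = 4.23162e-05
  stratum B: (300/2625)²·0.500·0.500/55 = 5.93692e-05
  stratum C: (575/2625)²·0.079·0.921/88 = 3.96717e-05
  stratum D: (1475/2625)²·0.103·0.897/281 = 0.000103812
V̂(p̂_st) = 0.000245169; SE = √V̂ = 0.0156579

p̂_st ≈ 0.2089, SE ≈ 0.0157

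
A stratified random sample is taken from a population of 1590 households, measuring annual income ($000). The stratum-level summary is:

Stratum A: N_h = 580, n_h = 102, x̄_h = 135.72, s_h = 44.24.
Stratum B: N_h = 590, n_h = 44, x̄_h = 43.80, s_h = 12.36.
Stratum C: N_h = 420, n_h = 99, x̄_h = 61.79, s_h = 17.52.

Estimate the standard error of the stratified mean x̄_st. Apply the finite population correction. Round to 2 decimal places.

V̂(x̄_st) = Σ W_h² (1 − n_h/N_h) s_h²/n_h, with W_h = N_h/N and N = 1590:
  stratum A: (580/1590)²·(1 − 102/580)·44.24²/102 = 2.10422
  stratum B: (590/1590)²·(1 − 44/590)·12.36²/44 = 0.44242
  stratum C: (420/1590)²·(1 − 99/420)·17.52²/99 = 0.165346
V̂(x̄_st) = 2.71199
SE(x̄_st) = √2.71199 = 1.64681

SE(x̄_st) ≈ 1.65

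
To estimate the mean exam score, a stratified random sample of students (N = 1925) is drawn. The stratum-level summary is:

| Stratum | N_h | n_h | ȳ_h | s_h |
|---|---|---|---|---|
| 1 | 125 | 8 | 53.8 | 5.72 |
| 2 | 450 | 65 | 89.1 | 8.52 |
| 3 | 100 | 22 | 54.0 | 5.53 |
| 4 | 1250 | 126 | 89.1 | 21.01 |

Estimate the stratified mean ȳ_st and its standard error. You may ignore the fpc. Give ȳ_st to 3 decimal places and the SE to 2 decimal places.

ȳ_st ≈ 84.984, SE ≈ 1.25

ȳ_st = Σ W_h ȳ_h = (125·53.8 + 450·89.1 + 100·54.0 + 1250·89.1)/1925 = 84.98442
V̂(ȳ_st) = Σ W_h² s_h²/n_h, with W_h = N_h/N and N = 1925:
  stratum 1: (125/1925)²·5.72²/8 = 0.0172449
  stratum 2: (450/1925)²·8.52²/65 = 0.061028
  stratum 3: (100/1925)²·5.53²/22 = 0.00375116
  stratum 4: (1250/1925)²·21.01²/126 = 1.4772
V̂(ȳ_st) = 1.55923
SE(ȳ_st) = √1.55923 = 1.24869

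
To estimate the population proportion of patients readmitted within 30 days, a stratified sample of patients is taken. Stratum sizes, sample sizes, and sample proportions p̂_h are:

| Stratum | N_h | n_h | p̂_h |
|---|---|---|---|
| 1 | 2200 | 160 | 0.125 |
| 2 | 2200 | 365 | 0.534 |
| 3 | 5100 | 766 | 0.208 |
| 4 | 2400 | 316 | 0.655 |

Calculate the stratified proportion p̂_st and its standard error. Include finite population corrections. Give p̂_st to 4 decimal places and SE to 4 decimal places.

p̂_st ≈ 0.3431, SE ≈ 0.0100

N = 11900; stratum weights W_h = N_h/N.
p̂_st = Σ W_h p̂_h = (2200·0.125 + 2200·0.534 + 5100·0.208 + 2400·0.655)/11900 = 0.34308
V̂(p̂_st) = Σ W_h² (1 − n_h/N_h) p̂_h(1−p̂_h)/(n_h−1):
  stratum 1: (2200/11900)²·(1 − 160/2200)·0.125·0.875/159 = 2.18012e-05
  stratum 2: (2200/11900)²·(1 − 365/2200)·0.534·0.466/364 = 1.9489e-05
  stratum 3: (5100/11900)²·(1 − 766/5100)·0.208·0.792/765 = 3.36118e-05
  stratum 4: (2400/11900)²·(1 − 316/2400)·0.655·0.345/315 = 2.53376e-05
V̂(p̂_st) = 0.00010024; SE = √V̂ = 0.010012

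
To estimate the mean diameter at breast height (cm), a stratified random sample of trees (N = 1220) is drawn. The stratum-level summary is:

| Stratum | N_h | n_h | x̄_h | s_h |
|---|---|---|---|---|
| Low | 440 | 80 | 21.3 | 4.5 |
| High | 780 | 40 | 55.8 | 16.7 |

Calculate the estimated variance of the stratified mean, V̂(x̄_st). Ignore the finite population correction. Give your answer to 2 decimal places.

V̂(x̄_st) ≈ 2.88

V̂(x̄_st) = Σ W_h² s_h²/n_h, with W_h = N_h/N and N = 1220:
  stratum Low: (440/1220)²·4.5²/80 = 0.0329246
  stratum High: (780/1220)²·16.7²/40 = 2.84998
V̂(x̄_st) = 2.88291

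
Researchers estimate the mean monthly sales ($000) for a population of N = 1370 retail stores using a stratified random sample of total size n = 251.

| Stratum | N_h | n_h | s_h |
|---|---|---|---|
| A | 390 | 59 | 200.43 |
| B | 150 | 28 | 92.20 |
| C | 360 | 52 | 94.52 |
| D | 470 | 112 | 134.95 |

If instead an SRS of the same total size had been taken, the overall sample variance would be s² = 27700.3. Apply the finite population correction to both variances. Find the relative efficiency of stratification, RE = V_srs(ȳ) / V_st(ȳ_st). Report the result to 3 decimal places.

V̂(ȳ_st) = Σ W_h² (1 − n_h/N_h) s_h²/n_h, with W_h = N_h/N and N = 1370:
  stratum A: (390/1370)²·(1 − 59/390)·200.43²/59 = 46.8301
  stratum B: (150/1370)²·(1 − 28/150)·92.20²/28 = 2.96015
  stratum C: (360/1370)²·(1 − 52/360)·94.52²/52 = 10.1498
  stratum D: (470/1370)²·(1 − 112/470)·134.95²/112 = 14.577
V_st = 74.517
V_srs = (1 − 251/1370)·27700.3/251 = 90.1406
Relative efficiency = V_srs / V_st = 90.1406/74.517 = 1.2097

RE ≈ 1.210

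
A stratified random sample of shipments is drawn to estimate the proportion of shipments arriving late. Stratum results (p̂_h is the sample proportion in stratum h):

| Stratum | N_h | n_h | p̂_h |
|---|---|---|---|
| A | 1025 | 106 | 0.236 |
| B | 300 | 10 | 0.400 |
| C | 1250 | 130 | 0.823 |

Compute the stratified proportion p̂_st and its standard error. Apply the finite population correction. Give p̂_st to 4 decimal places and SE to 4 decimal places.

N = 2575; stratum weights W_h = N_h/N.
p̂_st = Σ W_h p̂_h = (1025·0.236 + 300·0.400 + 1250·0.823)/2575 = 0.54006
V̂(p̂_st) = Σ W_h² (1 − n_h/N_h) p̂_h(1−p̂_h)/(n_h−1):
  stratum A: (1025/2575)²·(1 − 106/1025)·0.236·0.764/105 = 0.00024395
  stratum B: (300/2575)²·(1 − 10/300)·0.400·0.600/9 = 0.000349892
  stratum C: (1250/2575)²·(1 − 130/1250)·0.823·0.177/129 = 0.000238428
V̂(p̂_st) = 0.00083227; SE = √V̂ = 0.0288491

p̂_st ≈ 0.5401, SE ≈ 0.0288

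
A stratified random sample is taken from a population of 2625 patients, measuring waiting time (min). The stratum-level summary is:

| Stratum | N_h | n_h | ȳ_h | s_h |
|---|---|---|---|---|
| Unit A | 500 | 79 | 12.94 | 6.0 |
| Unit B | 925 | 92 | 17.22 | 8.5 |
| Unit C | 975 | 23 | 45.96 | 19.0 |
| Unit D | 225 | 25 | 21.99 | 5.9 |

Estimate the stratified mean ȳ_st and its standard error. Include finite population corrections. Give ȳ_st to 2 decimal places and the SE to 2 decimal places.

ȳ_st = Σ W_h ȳ_h = (500·12.94 + 925·17.22 + 975·45.96 + 225·21.99)/2625 = 27.48848
V̂(ȳ_st) = Σ W_h² (1 − n_h/N_h) s_h²/n_h, with W_h = N_h/N and N = 2625:
  stratum Unit A: (500/2625)²·(1 − 79/500)·6.0²/79 = 0.013921
  stratum Unit B: (925/2625)²·(1 − 92/925)·8.5²/92 = 0.0878169
  stratum Unit C: (975/2625)²·(1 − 23/975)·19.0²/23 = 2.11428
  stratum Unit D: (225/2625)²·(1 − 25/225)·5.9²/25 = 0.00909322
V̂(ȳ_st) = 2.22511
SE(ȳ_st) = √2.22511 = 1.49168

ȳ_st ≈ 27.49, SE ≈ 1.49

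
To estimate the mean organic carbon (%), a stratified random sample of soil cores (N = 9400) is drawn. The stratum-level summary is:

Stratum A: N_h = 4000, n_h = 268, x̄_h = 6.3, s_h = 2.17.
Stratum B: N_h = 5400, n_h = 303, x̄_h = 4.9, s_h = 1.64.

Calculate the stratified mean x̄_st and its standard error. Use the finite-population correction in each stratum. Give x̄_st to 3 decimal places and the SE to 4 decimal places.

x̄_st ≈ 5.496, SE ≈ 0.0757

x̄_st = Σ W_h x̄_h = (4000·6.3 + 5400·4.9)/9400 = 5.49574
V̂(x̄_st) = Σ W_h² (1 − n_h/N_h) s_h²/n_h, with W_h = N_h/N and N = 9400:
  stratum A: (4000/9400)²·(1 − 268/4000)·2.17²/268 = 0.00296846
  stratum B: (5400/9400)²·(1 − 303/5400)·1.64²/303 = 0.00276502
V̂(x̄_st) = 0.00573347
SE(x̄_st) = √0.00573347 = 0.0757197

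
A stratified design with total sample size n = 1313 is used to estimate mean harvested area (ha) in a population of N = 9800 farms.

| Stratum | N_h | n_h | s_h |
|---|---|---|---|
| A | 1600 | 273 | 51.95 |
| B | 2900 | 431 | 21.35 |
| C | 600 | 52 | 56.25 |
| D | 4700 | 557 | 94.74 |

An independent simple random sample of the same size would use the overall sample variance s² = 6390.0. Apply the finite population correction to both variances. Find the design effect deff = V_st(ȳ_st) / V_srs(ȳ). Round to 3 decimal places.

deff ≈ 0.895

V̂(ȳ_st) = Σ W_h² (1 − n_h/N_h) s_h²/n_h, with W_h = N_h/N and N = 9800:
  stratum A: (1600/9800)²·(1 − 273/1600)·51.95²/273 = 0.218548
  stratum B: (2900/9800)²·(1 − 431/2900)·21.35²/431 = 0.078847
  stratum C: (600/9800)²·(1 − 52/600)·56.25²/52 = 0.208315
  stratum D: (4700/9800)²·(1 − 557/4700)·94.74²/557 = 3.26717
V_st = 3.77288
V_srs = (1 − 1313/9800)·6390.0/1313 = 4.21468
deff = V_st / V_srs = 3.77288/4.21468 = 0.8952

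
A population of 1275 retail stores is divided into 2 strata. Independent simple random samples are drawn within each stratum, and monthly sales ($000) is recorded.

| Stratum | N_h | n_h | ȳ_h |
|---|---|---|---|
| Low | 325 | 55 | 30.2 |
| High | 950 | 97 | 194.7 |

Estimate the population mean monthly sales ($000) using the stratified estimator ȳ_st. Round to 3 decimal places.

N = Σ N_h = 1275. Stratum weights W_h = N_h/N.
ȳ_st = (325·30.2 + 950·194.7) / 1275 = 152.76863

ȳ_st ≈ 152.769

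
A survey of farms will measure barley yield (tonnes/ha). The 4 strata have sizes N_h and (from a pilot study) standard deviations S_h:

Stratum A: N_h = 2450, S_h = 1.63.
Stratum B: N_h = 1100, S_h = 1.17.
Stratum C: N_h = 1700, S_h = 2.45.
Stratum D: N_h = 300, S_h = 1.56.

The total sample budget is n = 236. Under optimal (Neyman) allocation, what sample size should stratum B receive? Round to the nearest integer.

31

Neyman allocation: n_h = n · N_h S_h / Σ N_i S_i, with n = 236.
  stratum A: N_h·S_h = 2450·1.63 = 3993.50
  stratum B: N_h·S_h = 1100·1.17 = 1287.00
  stratum C: N_h·S_h = 1700·2.45 = 4165.00
  stratum D: N_h·S_h = 300·1.56 = 468.00
Σ N_h S_h = 9913.50
n for stratum B = 236·1287.00/9913.50 = 30.638 → 31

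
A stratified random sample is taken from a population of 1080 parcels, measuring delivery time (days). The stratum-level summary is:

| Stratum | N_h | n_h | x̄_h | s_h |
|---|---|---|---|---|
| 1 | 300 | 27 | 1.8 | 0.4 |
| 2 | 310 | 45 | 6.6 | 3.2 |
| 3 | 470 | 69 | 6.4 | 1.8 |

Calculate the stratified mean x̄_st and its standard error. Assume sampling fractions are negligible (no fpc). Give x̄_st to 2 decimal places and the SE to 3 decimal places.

x̄_st = Σ W_h x̄_h = (300·1.8 + 310·6.6 + 470·6.4)/1080 = 5.17963
V̂(x̄_st) = Σ W_h² s_h²/n_h, with W_h = N_h/N and N = 1080:
  stratum 1: (300/1080)²·0.4²/27 = 0.000457247
  stratum 2: (310/1080)²·3.2²/45 = 0.0187484
  stratum 3: (470/1080)²·1.8²/69 = 0.00889291
V̂(x̄_st) = 0.0280985
SE(x̄_st) = √0.0280985 = 0.167626

x̄_st ≈ 5.18, SE ≈ 0.168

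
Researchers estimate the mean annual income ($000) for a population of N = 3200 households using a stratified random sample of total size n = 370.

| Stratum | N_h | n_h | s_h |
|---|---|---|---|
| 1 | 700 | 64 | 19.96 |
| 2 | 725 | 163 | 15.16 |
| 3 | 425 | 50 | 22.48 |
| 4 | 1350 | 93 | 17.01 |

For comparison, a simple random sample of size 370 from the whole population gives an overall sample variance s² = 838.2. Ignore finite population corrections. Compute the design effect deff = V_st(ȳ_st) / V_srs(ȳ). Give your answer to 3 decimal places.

deff ≈ 0.487

V̂(ȳ_st) = Σ W_h² s_h²/n_h, with W_h = N_h/N and N = 3200:
  stratum 1: (700/3200)²·19.96²/64 = 0.297877
  stratum 2: (725/3200)²·15.16²/163 = 0.0723747
  stratum 3: (425/3200)²·22.48²/50 = 0.178279
  stratum 4: (1350/3200)²·17.01²/93 = 0.553724
V_st = 1.10225
V_srs = s²/n = 838.2/370 = 2.26541
deff = V_st / V_srs = 1.10225/2.26541 = 0.4866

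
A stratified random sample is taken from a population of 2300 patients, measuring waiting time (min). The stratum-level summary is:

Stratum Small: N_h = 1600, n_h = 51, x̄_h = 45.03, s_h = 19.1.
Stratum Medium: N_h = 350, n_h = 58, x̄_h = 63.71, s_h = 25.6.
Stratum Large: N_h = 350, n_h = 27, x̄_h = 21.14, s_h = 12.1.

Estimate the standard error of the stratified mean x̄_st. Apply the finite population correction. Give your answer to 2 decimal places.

V̂(x̄_st) = Σ W_h² (1 − n_h/N_h) s_h²/n_h, with W_h = N_h/N and N = 2300:
  stratum Small: (1600/2300)²·(1 − 51/1600)·19.1²/51 = 3.35129
  stratum Medium: (350/2300)²·(1 − 58/350)·25.6²/58 = 0.218297
  stratum Large: (350/2300)²·(1 − 27/350)·12.1²/27 = 0.115884
V̂(x̄_st) = 3.68547
SE(x̄_st) = √3.68547 = 1.91976

SE(x̄_st) ≈ 1.92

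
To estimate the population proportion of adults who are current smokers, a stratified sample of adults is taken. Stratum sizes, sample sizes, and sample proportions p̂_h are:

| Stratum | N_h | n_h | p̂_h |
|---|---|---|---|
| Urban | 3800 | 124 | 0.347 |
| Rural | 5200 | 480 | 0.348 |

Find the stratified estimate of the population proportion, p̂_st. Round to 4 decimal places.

p̂_st ≈ 0.3476

N = 9000; stratum weights W_h = N_h/N.
p̂_st = Σ W_h p̂_h = (3800·0.347 + 5200·0.348)/9000 = 0.34758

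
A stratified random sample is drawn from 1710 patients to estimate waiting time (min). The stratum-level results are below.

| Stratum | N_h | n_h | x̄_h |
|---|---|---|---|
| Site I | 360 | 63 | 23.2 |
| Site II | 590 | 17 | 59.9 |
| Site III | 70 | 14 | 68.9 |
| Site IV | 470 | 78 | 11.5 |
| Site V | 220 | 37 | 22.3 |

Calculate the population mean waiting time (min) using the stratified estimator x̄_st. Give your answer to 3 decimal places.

x̄_st ≈ 34.402

N = Σ N_h = 1710. Stratum weights W_h = N_h/N.
x̄_st = (360·23.2 + 590·59.9 + 70·68.9 + 470·11.5 + 220·22.3) / 1710 = 34.40175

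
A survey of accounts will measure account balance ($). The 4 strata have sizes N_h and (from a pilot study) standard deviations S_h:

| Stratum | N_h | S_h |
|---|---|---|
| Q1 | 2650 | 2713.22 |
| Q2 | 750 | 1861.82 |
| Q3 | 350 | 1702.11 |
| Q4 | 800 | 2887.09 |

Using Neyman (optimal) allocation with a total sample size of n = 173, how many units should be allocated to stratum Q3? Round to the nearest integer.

Neyman allocation: n_h = n · N_h S_h / Σ N_i S_i, with n = 173.
  stratum Q1: N_h·S_h = 2650·2713.22 = 7190033.00
  stratum Q2: N_h·S_h = 750·1861.82 = 1396365.00
  stratum Q3: N_h·S_h = 350·1702.11 = 595738.50
  stratum Q4: N_h·S_h = 800·2887.09 = 2309672.00
Σ N_h S_h = 11491808.50
n for stratum Q3 = 173·595738.50/11491808.50 = 8.968 → 9

9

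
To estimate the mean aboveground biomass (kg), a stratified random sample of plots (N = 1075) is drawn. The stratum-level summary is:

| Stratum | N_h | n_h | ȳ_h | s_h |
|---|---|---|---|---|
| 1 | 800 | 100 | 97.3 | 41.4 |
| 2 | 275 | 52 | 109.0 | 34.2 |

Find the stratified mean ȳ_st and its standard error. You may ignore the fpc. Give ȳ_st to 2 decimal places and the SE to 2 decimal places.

ȳ_st = Σ W_h ȳ_h = (800·97.3 + 275·109.0)/1075 = 100.29302
V̂(ȳ_st) = Σ W_h² s_h²/n_h, with W_h = N_h/N and N = 1075:
  stratum 1: (800/1075)²·41.4²/100 = 9.49213
  stratum 2: (275/1075)²·34.2²/52 = 1.47196
V̂(ȳ_st) = 10.9641
SE(ȳ_st) = √10.9641 = 3.31121

ȳ_st ≈ 100.29, SE ≈ 3.31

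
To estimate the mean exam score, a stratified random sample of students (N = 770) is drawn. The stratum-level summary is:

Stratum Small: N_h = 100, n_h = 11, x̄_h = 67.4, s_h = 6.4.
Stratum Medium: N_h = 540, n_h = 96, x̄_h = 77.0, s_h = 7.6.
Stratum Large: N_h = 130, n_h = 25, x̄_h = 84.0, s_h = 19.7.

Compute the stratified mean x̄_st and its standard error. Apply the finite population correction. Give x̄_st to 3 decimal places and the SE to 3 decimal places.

x̄_st ≈ 76.935, SE ≈ 0.810

x̄_st = Σ W_h x̄_h = (100·67.4 + 540·77.0 + 130·84.0)/770 = 76.93506
V̂(x̄_st) = Σ W_h² (1 − n_h/N_h) s_h²/n_h, with W_h = N_h/N and N = 770:
  stratum Small: (100/770)²·(1 − 11/100)·6.4²/11 = 0.0558954
  stratum Medium: (540/770)²·(1 − 96/540)·7.6²/96 = 0.243305
  stratum Large: (130/770)²·(1 − 25/130)·19.7²/25 = 0.357391
V̂(x̄_st) = 0.656592
SE(x̄_st) = √0.656592 = 0.810303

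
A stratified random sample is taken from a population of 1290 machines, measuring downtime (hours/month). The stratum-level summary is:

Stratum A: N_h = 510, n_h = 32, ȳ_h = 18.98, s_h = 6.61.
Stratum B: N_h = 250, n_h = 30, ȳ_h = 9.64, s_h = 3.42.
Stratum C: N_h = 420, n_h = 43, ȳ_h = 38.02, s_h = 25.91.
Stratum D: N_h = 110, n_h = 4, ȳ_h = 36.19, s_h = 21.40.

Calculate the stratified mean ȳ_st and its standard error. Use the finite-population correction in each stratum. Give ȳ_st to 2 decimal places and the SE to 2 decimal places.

ȳ_st ≈ 24.84, SE ≈ 1.58

ȳ_st = Σ W_h ȳ_h = (510·18.98 + 250·9.64 + 420·38.02 + 110·36.19)/1290 = 24.83651
V̂(ȳ_st) = Σ W_h² (1 − n_h/N_h) s_h²/n_h, with W_h = N_h/N and N = 1290:
  stratum A: (510/1290)²·(1 − 32/510)·6.61²/32 = 0.200019
  stratum B: (250/1290)²·(1 − 30/250)·3.42²/30 = 0.0128859
  stratum C: (420/1290)²·(1 − 43/420)·25.91²/43 = 1.48552
  stratum D: (110/1290)²·(1 − 4/110)·21.40²/4 = 0.802207
V̂(ȳ_st) = 2.50063
SE(ȳ_st) = √2.50063 = 1.58134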